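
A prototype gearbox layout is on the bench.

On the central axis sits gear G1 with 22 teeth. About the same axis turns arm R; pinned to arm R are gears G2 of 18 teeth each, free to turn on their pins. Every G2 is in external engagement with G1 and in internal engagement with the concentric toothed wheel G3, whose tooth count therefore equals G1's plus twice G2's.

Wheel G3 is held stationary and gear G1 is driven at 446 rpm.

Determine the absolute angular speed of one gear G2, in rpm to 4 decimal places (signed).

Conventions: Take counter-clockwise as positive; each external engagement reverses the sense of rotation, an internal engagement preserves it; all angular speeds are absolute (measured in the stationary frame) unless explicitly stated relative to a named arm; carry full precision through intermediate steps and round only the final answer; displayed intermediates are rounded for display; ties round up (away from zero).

recognized (axles ride arm R): planetary set, 22/18/58 teeth
normalise by the input: solve with ω_sun = 1, then scale by 446 rpm
ring teeth: 22 + 2·18 = 58
22(ω_sun−ω_arm) = −58(ω_ring−ω_arm),  ω_ring = 0, ω_sun = 1
22(1−ω_arm) = −58(0−ω_arm)  ⇒  80·ω_arm = 22  ⇒  ω_arm = 11/40
sun–planet mesh: 22·(1−11/40) = −18·(ω_p−ω_arm)  ⇒  ω_p−ω_arm = -319/360
ω_p = 11/40 − 319/360 = -11/18
scale: ω_p = -11/18 × 446 rpm = -272.5556 rpm

-272.5556 rpm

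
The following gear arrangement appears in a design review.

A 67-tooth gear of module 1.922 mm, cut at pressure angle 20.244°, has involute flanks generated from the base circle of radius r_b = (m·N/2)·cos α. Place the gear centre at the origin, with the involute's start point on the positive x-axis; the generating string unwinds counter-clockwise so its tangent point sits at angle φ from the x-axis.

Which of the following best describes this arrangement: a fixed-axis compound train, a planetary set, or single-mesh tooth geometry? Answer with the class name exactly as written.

recognized (one wheel, involute flank): single-mesh tooth geometry, m = 1.922, N = 67
classification: single-mesh tooth geometry

single-mesh tooth geometry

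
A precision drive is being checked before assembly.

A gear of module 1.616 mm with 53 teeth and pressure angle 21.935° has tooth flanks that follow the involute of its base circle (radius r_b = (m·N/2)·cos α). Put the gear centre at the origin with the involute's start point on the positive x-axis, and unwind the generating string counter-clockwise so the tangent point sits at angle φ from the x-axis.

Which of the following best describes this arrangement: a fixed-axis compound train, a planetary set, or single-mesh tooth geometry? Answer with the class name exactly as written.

topology: single-mesh involute geometry — m = 1.616, N = 53
classification: single-mesh tooth geometry

single-mesh tooth geometry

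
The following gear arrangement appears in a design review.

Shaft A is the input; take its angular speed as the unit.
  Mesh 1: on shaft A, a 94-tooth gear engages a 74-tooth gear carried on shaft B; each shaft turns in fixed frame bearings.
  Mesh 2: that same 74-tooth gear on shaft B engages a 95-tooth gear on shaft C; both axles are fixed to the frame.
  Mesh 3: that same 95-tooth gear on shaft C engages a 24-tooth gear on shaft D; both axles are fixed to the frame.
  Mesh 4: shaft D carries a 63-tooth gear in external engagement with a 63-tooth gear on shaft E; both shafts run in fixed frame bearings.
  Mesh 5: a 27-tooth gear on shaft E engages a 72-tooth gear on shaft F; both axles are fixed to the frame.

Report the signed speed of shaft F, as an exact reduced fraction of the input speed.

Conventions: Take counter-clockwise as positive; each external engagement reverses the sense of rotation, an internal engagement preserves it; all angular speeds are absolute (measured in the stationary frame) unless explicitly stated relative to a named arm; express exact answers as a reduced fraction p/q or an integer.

5-mesh fixed-axis compound train (all bearings frame-fixed)
mesh 1 [94T→74T]: |ω|/ω_in = 1×94/74 = 47/37, sense flips to −
mesh 2 [74T→95T]: |ω|/ω_in = (47/37)×74/95 = 94/95, sense flips to +
mesh 3 [95T→24T]: |ω|/ω_in = (94/95)×95/24 = 47/12, sense flips to −
mesh 4 [63T→63T]: |ω|/ω_in = (47/12)×63/63 = 47/12, sense flips to +
mesh 5 [27T→72T]: |ω|/ω_in = (47/12)×27/72 = 47/32, sense flips to −
signed output speed (× input speed) = -47/32

-47/32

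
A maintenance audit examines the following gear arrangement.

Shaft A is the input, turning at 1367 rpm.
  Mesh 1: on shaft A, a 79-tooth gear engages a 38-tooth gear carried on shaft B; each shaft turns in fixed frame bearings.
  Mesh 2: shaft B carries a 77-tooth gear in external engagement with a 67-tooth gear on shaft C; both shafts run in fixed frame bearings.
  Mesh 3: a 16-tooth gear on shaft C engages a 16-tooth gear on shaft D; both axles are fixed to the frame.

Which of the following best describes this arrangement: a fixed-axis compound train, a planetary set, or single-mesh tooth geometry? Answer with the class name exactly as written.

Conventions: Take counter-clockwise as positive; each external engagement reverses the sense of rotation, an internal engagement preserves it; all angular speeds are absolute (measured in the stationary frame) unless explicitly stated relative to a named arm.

fixed-axis compound train

class = fixed-axis compound train [3 meshes; 3 ratios multiply, 3 sense flips]
classification: fixed-axis compound train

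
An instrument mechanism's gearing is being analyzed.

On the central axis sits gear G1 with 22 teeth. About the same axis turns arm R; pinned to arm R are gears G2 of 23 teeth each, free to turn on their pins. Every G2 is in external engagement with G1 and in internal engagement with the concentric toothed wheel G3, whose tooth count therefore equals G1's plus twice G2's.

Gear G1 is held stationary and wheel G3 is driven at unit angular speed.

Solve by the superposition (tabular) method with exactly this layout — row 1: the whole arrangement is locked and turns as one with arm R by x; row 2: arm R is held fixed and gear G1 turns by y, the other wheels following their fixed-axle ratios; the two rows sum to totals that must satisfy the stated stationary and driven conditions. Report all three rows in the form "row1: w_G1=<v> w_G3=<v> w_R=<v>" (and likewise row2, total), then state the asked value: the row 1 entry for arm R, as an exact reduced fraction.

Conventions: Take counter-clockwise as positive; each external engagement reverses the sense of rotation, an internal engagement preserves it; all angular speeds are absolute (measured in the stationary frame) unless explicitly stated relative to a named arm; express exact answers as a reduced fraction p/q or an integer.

row1: w_G1=34/45 w_G3=34/45 w_R=34/45
row2: w_G1=-34/45 w_G3=11/45 w_R=0
total: w_G1=0 w_G3=1 w_R=34/45
asked value: 34/45

class = planetary set [G3 = 22+2·23 = 68; Willis about the carrier]
row 1: whole set turns with the arm by x
row 2: sun turns y, ring = −(22/68)·y, arm 0
boundary: total ω_sun = x + y = 0 and total ω_ring = x − (22/68)·y = 1  ⇒  y = -34/45, x = 34/45
row 2 ring = −(22/68)·(-34/45) = 11/45
totals (row 1 + row 2): sun 34/45 + (-34/45) = 0, ring 34/45 + 11/45 = 1, arm 34/45 + 0 = 34/45
asked cell (row1, arm) = 34/45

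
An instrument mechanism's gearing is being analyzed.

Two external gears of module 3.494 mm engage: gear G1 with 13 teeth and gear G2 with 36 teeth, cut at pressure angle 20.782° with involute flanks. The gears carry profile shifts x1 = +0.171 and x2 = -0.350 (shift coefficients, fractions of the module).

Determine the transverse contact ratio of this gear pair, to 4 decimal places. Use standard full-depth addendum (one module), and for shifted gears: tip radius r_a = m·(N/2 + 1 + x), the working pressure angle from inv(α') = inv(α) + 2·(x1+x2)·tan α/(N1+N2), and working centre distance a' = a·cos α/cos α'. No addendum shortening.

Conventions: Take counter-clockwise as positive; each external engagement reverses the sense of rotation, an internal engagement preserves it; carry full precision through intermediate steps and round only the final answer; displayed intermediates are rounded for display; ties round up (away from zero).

1.5522

topology: single-mesh involute geometry — m = 3.494, 13T/36T pair
base radii: r_b1 = 21.233359, r_b2 = 58.800070
tip radii: r_a1 = 26.802474, r_a2 = 65.163100
inv(α') = inv(20.782°) + 2·(+0.171-0.350)·tan α/(13+36) = 0.01401788  ⇒  α' = 19.60833°
a' = a·cos α / cos α' = 85.6030·cos 20.782°/cos 19.60833° = 84.960392
action lengths: √(r_a1²−r_b1²) = 16.355950, √(r_a2²−r_b2²) = 28.085252
base pitch p_b = π·m·cos α = 10.262548
CR = (16.355950 + 28.085252 − 84.960392·sin 19.60833°)/10.262548 = 1.552195
contact ratio ≈ 1.5522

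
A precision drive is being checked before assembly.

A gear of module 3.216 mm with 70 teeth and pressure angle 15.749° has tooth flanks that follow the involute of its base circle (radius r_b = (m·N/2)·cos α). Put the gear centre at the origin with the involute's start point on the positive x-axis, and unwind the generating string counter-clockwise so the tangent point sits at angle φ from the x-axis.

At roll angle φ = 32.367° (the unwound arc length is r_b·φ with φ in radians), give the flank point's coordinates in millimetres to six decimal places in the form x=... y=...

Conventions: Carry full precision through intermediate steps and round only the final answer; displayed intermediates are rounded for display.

recognized (one wheel, involute flank): single-mesh tooth geometry, m = 3.216, N = 70
pitch radius r_p = m·N/2 = 3.216·70/2 = 112.560000
base radius r_b = r_p·cos α = 112.560000·cos 15.749° = 108.334495
roll angle φ = 32.367° = 0.56491072 rad
x = r_b·(cos φ + φ·sin φ) = 124.265725
y = r_b·(sin φ − φ·cos φ) = 6.304662

x=124.265725 y=6.304662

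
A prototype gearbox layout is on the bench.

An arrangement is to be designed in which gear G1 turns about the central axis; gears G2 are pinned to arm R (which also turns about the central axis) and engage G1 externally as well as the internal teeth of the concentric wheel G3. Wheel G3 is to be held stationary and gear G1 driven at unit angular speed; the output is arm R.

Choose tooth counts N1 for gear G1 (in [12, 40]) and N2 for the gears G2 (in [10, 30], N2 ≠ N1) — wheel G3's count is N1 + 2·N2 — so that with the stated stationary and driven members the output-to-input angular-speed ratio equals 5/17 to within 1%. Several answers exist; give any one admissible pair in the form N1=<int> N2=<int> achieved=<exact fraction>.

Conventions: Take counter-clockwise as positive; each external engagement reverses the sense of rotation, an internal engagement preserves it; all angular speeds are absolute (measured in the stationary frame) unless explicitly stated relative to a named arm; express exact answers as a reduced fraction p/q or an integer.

planetary set to be sized for 5/17 (Willis relation)
Willis with ω_ring = 0: ω_arm/ω_sun = N1/(N1+N3); set equal to 5/17  ⇒  N3/N1 = 1/(5/17) − 1 = 12/5
N3 = N1 + 2·N2  ⇒  N2/N1 = (N3/N1 − 1)/2 = (12/5 − 1)/2 = 7/10
smallest multiple with N1 ≥ 12 and N2 ≥ 10: k = 2  ⇒  N1 = 2·10 = 20, N2 = 2·7 = 14 (N1 ≤ 40, N2 ≤ 30, N2 ≠ N1 ✓), N3 = 20 + 2·14 = 48
check: N1/(N1+N3) with N1 = 20, N3 = 48 gives 5/17; |achieved − target| = 0 ≤ 1/340 ✓

N1=20 N2=14 achieved=5/17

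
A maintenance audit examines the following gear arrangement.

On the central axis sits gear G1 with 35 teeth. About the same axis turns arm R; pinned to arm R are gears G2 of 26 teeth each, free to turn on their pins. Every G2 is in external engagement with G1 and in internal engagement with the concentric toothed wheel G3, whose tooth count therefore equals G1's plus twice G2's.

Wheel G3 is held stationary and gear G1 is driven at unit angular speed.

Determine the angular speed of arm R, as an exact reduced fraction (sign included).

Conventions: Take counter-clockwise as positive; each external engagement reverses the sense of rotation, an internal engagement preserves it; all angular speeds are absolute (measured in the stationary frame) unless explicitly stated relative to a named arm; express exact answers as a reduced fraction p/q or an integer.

recognized (axles ride arm R): planetary set, 35/26/87 teeth
ring teeth: 35 + 2·26 = 87
35(ω_sun−ω_arm) = −87(ω_ring−ω_arm),  ω_ring = 0, ω_sun = 1
35(1−ω_arm) = −87(0−ω_arm)  ⇒  122·ω_arm = 35  ⇒  ω_arm = 35/122
exact speed ratio = 35/122

35/122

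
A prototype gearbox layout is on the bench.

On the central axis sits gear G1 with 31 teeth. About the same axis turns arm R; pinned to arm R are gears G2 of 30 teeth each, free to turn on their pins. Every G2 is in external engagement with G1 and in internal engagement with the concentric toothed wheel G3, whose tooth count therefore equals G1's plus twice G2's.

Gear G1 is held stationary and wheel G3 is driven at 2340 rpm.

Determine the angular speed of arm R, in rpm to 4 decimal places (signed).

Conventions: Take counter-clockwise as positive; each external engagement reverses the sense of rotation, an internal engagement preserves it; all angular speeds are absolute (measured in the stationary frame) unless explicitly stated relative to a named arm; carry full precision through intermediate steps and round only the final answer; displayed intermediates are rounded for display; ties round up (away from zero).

+1745.4098 rpm

recognized (axles ride arm R): planetary set, 31/30/91 teeth
normalise by the input: solve with ω_ring = 1, then scale by 2340 rpm
ring teeth: 31 + 2·30 = 91
31(ω_sun−ω_arm) = −91(ω_ring−ω_arm),  ω_sun = 0, ω_ring = 1
31(0−ω_arm) = −91(1−ω_arm)  ⇒  122·ω_arm = 91  ⇒  ω_arm = 91/122
scale: ω_arm = 91/122 × 2340 rpm = +1745.4098 rpm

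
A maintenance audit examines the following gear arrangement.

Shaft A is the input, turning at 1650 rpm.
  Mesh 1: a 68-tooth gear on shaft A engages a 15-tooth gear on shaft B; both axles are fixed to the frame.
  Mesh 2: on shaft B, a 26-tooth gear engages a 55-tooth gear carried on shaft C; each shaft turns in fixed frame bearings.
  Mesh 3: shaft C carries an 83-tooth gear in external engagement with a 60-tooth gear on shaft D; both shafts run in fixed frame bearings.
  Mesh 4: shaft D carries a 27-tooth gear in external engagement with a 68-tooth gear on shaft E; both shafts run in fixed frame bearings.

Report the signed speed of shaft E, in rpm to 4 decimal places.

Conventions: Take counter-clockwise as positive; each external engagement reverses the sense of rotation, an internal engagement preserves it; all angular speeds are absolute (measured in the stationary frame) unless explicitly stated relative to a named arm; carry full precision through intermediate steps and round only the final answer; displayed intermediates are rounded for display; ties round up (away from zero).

class = fixed-axis compound train [4 meshes; 4 ratios multiply, 4 sense flips]
mesh 1 [68T→15T]: ω = 1650.0000×68/15 = 7480.0000 rpm, sense flips to −
mesh 2 [26T→55T]: ω = 7480.0000×26/55 = 3536.0000 rpm, sense flips to +
mesh 3 [83T→60T]: ω = 3536.0000×83/60 = 4891.4667 rpm, sense flips to −
mesh 4 [27T→68T]: ω = 4891.4667×27/68 = 1942.2000 rpm, sense flips to +
signed output speed = +1942.2000 rpm

+1942.2000 rpm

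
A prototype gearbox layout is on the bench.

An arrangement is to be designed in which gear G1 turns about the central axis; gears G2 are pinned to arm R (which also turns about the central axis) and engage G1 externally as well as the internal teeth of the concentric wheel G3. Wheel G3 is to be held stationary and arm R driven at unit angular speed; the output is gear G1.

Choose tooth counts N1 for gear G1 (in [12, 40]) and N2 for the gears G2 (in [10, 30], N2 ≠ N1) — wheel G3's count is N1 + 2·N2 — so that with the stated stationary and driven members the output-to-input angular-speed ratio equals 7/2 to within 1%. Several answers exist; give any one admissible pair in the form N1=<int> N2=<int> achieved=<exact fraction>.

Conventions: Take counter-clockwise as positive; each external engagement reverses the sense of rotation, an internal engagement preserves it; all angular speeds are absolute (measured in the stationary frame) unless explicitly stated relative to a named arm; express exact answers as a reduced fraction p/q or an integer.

planetary set to be sized for 7/2 (Willis relation)
Willis with ω_ring = 0: ω_sun/ω_arm = (N1+N3)/N1; set equal to 7/2  ⇒  N3/N1 = 7/2 − 1 = 5/2
N3 = N1 + 2·N2  ⇒  N2/N1 = (N3/N1 − 1)/2 = (5/2 − 1)/2 = 3/4
smallest multiple with N1 ≥ 12 and N2 ≥ 10: k = 4  ⇒  N1 = 4·4 = 16, N2 = 4·3 = 12 (N1 ≤ 40, N2 ≤ 30, N2 ≠ N1 ✓), N3 = 16 + 2·12 = 40
check: (N1+N3)/N1 with N1 = 16, N3 = 40 gives 7/2; |achieved − target| = 0 ≤ 7/200 ✓

N1=16 N2=12 achieved=7/2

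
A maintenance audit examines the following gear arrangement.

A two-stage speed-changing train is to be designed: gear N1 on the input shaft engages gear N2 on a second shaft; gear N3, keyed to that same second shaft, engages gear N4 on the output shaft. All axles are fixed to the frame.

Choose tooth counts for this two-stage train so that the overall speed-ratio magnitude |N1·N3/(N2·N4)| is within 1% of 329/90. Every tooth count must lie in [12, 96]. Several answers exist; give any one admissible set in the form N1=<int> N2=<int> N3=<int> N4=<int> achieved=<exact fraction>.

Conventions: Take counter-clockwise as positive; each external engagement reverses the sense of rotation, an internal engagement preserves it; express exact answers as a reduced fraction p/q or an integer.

2-stage fixed-axis compound train for ratio 329/90
target = 329/90 in lowest terms: an exact hit needs N1·N3 = k·329 and N2·N4 = k·90 for one integer k, every count in [12, 96]; additionally prefer no 1:1 stage (N1 ≠ N2, N3 ≠ N4)
k = 1: no 1:1-free in-range split of k·329 and k·90 into factor pairs; take k = 2
k = 2: N1·N3 = 658 = 14·47, N2·N4 = 180 = 12·15
achieved = 14·47/(12·15) = 329/90; |achieved − target| = 0 ≤ 329/9000 ✓

N1=14 N2=12 N3=47 N4=15 achieved=329/90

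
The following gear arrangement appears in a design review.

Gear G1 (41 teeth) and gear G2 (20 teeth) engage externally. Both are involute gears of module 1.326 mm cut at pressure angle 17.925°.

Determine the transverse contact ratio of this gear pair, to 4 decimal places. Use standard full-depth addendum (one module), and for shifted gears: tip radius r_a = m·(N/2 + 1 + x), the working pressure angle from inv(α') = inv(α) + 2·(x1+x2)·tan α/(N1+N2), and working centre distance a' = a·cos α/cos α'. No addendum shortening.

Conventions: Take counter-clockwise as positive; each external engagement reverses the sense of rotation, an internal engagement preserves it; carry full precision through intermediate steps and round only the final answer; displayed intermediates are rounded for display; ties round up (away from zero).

1.7323

recognized (one external pair, fixed centres): single-mesh tooth geometry, m = 1.326, N1 = 41, N2 = 20
base radii: r_b1 = 25.863543, r_b2 = 12.616362
tip radii: r_a1 = 28.509000, r_a2 = 14.586000
no profile shift: α' = α, a' = a
action lengths: √(r_a1²−r_b1²) = 11.993341, √(r_a2²−r_b2²) = 7.319754
base pitch p_b = π·m·cos α = 3.963547
CR = (11.993341 + 7.319754 − 40.443000·sin 17.92500°)/3.963547 = 1.732257
contact ratio ≈ 1.7323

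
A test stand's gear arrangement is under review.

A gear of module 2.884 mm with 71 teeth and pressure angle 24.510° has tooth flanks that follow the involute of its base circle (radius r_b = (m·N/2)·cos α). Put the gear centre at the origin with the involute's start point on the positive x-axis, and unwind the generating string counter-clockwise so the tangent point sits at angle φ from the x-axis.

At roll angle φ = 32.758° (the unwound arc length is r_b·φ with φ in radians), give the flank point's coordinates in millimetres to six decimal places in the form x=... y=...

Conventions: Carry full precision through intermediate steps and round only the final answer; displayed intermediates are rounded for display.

single-mesh involute tooth geometry (71T wheel at module 2.884)
pitch radius r_p = m·N/2 = 2.884·71/2 = 102.382000
base radius r_b = r_p·cos α = 102.382000·cos 24.510° = 93.156243
roll angle φ = 32.758° = 0.57173496 rad
x = r_b·(cos φ + φ·sin φ) = 107.159920
y = r_b·(sin φ − φ·cos φ) = 5.615802

x=107.159920 y=5.615802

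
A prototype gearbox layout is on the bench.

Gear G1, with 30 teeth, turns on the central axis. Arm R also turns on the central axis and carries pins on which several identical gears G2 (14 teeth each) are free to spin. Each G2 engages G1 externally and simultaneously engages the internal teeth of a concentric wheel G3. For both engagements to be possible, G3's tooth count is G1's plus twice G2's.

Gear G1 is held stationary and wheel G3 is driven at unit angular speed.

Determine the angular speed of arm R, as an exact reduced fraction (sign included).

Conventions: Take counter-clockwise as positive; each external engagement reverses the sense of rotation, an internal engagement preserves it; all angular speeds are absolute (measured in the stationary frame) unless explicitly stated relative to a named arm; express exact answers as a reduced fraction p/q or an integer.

29/44

recognized (axles ride arm R): planetary set, 30/14/58 teeth
ring teeth: 30 + 2·14 = 58
30(ω_sun−ω_arm) = −58(ω_ring−ω_arm),  ω_sun = 0, ω_ring = 1
30(0−ω_arm) = −58(1−ω_arm)  ⇒  88·ω_arm = 58  ⇒  ω_arm = 29/44
exact speed ratio = 29/44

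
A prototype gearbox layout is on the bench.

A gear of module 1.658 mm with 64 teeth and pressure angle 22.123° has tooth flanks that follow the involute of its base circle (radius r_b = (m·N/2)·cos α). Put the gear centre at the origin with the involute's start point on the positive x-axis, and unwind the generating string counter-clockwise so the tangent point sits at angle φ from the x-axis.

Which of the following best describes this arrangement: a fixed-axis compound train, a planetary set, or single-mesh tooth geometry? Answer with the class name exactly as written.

single-mesh involute tooth geometry (64T wheel at module 1.658)
classification: single-mesh tooth geometry

single-mesh tooth geometry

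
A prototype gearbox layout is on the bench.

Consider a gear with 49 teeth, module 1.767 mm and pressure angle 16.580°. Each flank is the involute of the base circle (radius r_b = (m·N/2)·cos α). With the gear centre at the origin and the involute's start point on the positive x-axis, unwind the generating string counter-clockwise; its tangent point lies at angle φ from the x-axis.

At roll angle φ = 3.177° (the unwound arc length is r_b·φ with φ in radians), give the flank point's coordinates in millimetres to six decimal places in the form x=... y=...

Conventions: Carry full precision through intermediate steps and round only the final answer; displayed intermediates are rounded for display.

x=41.555272 y=0.002357

class = single-mesh tooth geometry [base-circle involute, m = 1.767, 49T]
pitch radius r_p = m·N/2 = 1.767·49/2 = 43.291500
base radius r_b = r_p·cos α = 43.291500·cos 16.580° = 41.491536
roll angle φ = 3.177° = 0.05544911 rad
x = r_b·(cos φ + φ·sin φ) = 41.555272
y = r_b·(sin φ − φ·cos φ) = 0.002357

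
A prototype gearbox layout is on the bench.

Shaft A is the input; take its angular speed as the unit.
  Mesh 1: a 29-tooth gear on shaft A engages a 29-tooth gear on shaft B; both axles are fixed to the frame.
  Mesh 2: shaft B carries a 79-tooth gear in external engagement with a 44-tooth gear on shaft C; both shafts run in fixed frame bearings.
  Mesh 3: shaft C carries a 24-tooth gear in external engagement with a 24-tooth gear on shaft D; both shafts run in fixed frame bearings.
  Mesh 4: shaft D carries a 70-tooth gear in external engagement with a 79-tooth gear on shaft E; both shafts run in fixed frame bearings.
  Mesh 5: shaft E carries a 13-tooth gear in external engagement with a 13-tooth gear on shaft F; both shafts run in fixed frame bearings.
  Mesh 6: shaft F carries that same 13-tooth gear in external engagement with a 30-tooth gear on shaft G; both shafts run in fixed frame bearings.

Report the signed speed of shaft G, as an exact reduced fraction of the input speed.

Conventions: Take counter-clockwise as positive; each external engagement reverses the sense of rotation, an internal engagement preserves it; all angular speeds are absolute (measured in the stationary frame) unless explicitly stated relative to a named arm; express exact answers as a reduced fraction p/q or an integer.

91/132

6-mesh fixed-axis compound train (all bearings frame-fixed)
mesh 1 [29T→29T]: |ω|/ω_in = 1×29/29 = 1, sense flips to −
mesh 2 [79T→44T]: |ω|/ω_in = 1×79/44 = 79/44, sense flips to +
mesh 3 [24T→24T]: |ω|/ω_in = (79/44)×24/24 = 79/44, sense flips to −
mesh 4 [70T→79T]: |ω|/ω_in = (79/44)×70/79 = 35/22, sense flips to +
mesh 5 [13T→13T]: |ω|/ω_in = (35/22)×13/13 = 35/22, sense flips to −
mesh 6 [13T→30T]: |ω|/ω_in = (35/22)×13/30 = 91/132, sense flips to +
signed output speed (× input speed) = 91/132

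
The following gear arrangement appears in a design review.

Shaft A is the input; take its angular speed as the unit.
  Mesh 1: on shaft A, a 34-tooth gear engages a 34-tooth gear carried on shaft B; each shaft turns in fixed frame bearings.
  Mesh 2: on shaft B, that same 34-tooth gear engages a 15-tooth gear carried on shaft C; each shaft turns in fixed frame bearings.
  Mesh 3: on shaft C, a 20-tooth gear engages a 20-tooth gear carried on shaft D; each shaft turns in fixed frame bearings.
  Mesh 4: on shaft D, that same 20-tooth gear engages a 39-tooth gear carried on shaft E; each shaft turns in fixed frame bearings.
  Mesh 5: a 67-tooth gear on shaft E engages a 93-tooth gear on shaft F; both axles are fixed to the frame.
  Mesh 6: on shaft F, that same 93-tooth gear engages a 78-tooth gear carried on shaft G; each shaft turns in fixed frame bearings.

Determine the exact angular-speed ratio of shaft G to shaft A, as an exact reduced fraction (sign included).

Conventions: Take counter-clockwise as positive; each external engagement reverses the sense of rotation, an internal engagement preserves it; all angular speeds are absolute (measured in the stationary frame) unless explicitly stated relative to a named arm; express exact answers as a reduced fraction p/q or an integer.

4556/4563

class = fixed-axis compound train [6 meshes; 6 ratios multiply, 6 sense flips]
mesh 1 [34T→34T]: running ratio 1, sense −
mesh 2 [34T→15T]: running ratio 34/15, sense +
mesh 3 [20T→20T]: running ratio 34/15, sense −
mesh 4 [20T→39T]: running ratio 136/117, sense +
mesh 5 [67T→93T]: running ratio 9112/10881, sense −
mesh 6 [93T→78T]: running ratio 4556/4563, sense +
ω_out/ω_in = 4556/4563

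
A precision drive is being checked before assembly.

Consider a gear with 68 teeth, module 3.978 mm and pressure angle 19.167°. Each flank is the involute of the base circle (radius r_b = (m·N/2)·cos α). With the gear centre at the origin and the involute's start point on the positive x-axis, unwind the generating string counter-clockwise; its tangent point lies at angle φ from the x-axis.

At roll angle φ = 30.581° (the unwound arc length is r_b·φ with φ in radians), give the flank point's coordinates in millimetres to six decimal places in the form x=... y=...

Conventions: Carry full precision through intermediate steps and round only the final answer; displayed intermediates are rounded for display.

single-mesh involute tooth geometry (68T wheel at module 3.978)
pitch radius r_p = m·N/2 = 3.978·68/2 = 135.252000
base radius r_b = r_p·cos α = 135.252000·cos 19.167° = 127.754390
roll angle φ = 30.581° = 0.53373914 rad
x = r_b·(cos φ + φ·sin φ) = 144.675938
y = r_b·(sin φ − φ·cos φ) = 6.292437

x=144.675938 y=6.292437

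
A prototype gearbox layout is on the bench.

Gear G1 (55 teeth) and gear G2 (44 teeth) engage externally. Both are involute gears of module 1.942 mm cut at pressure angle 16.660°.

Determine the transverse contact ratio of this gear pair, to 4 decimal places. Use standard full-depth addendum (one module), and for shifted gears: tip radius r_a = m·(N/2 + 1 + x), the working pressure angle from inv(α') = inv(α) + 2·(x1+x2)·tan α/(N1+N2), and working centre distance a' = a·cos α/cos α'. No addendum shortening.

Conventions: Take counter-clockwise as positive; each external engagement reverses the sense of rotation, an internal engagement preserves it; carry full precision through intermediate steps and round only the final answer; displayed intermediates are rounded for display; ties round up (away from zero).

1.9558

class = single-mesh tooth geometry [involute pair 55T × 44T, m = 1.942]
base radii: r_b1 = 51.163212, r_b2 = 40.930569
tip radii: r_a1 = 55.347000, r_a2 = 44.666000
no profile shift: α' = α, a' = a
action lengths: √(r_a1²−r_b1²) = 21.109623, √(r_a2²−r_b2²) = 17.881276
base pitch p_b = π·m·cos α = 5.844872
CR = (21.109623 + 17.881276 − 96.129000·sin 16.66000°)/5.844872 = 1.955818
contact ratio ≈ 1.9558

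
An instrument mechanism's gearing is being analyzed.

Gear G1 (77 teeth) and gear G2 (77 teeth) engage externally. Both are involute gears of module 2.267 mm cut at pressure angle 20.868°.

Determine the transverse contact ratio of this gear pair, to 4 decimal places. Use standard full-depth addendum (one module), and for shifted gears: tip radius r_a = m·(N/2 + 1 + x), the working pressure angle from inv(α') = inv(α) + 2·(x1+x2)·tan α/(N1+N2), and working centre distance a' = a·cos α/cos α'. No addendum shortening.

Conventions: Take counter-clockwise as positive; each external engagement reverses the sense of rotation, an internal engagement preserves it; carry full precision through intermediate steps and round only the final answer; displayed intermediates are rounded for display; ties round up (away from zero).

recognized (one external pair, fixed centres): single-mesh tooth geometry, m = 2.267, N1 = 77, N2 = 77
base radii: r_b1 = 81.554276, r_b2 = 81.554276
tip radii: r_a1 = 89.546500, r_a2 = 89.546500
no profile shift: α' = α, a' = a
action lengths: √(r_a1²−r_b1²) = 36.979395, √(r_a2²−r_b2²) = 36.979395
base pitch p_b = π·m·cos α = 6.654813
CR = (36.979395 + 36.979395 − 174.559000·sin 20.86800°)/6.654813 = 1.769854
contact ratio ≈ 1.7699

1.7699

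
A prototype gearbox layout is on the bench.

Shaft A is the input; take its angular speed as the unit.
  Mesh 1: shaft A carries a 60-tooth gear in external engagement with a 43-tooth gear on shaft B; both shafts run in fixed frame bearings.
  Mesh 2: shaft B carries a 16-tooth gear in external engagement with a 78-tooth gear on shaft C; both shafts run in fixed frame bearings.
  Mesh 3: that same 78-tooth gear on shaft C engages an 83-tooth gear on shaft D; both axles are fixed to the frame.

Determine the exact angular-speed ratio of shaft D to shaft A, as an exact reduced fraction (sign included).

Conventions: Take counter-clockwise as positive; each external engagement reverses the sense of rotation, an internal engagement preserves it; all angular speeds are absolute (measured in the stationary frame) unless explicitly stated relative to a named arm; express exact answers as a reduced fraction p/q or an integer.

-960/3569

class = fixed-axis compound train [3 meshes; 3 ratios multiply, 3 sense flips]
mesh 1 [60T→43T]: running ratio 60/43, sense −
mesh 2 [16T→78T]: running ratio 160/559, sense +
mesh 3 [78T→83T]: running ratio 960/3569, sense −
ω_out/ω_in = -960/3569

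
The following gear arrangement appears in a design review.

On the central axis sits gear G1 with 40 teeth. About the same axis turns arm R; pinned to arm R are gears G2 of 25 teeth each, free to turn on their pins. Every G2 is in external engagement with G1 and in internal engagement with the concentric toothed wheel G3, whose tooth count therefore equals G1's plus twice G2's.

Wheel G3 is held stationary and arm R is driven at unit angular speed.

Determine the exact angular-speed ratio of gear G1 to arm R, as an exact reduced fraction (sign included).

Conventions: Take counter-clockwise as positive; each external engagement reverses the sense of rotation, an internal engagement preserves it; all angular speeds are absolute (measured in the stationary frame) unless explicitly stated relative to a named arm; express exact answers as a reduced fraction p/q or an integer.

class = planetary set [G3 = 40+2·25 = 90; Willis about the carrier]
ring teeth: 40 + 2·25 = 90
40(ω_sun−ω_arm) = −90(ω_ring−ω_arm),  ω_ring = 0, ω_arm = 1
ω_sun = 1 − (90/40)(0−1) = 13/4
ω_out/ω_in = 13/4

13/4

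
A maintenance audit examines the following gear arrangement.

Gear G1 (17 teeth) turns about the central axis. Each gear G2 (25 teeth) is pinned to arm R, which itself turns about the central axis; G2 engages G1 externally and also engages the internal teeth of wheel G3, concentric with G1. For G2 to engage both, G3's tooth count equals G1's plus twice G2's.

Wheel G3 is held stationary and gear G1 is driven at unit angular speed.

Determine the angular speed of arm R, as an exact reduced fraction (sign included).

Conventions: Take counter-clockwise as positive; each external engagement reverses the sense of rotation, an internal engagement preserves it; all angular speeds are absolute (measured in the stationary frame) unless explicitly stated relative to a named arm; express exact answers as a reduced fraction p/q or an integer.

planetary set (17T centre, 25T on arm, 67T internal) — Willis relation
ring teeth: 17 + 2·25 = 67
17(ω_sun−ω_arm) = −67(ω_ring−ω_arm),  ω_ring = 0, ω_sun = 1
17(1−ω_arm) = −67(0−ω_arm)  ⇒  84·ω_arm = 17  ⇒  ω_arm = 17/84
exact speed ratio = 17/84

17/84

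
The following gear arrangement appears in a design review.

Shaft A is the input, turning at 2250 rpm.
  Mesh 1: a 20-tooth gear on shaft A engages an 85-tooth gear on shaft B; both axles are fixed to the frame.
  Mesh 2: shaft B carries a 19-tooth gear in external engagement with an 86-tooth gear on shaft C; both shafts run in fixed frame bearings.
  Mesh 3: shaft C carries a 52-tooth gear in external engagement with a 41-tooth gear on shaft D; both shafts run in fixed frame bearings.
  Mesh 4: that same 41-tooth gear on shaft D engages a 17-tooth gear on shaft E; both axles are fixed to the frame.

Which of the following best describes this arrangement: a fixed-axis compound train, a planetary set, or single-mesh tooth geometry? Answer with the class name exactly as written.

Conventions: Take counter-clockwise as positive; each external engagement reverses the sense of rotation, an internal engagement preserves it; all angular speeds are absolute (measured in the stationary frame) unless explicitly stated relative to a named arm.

class = fixed-axis compound train [4 meshes; 4 ratios multiply, 4 sense flips]
classification: fixed-axis compound train

fixed-axis compound train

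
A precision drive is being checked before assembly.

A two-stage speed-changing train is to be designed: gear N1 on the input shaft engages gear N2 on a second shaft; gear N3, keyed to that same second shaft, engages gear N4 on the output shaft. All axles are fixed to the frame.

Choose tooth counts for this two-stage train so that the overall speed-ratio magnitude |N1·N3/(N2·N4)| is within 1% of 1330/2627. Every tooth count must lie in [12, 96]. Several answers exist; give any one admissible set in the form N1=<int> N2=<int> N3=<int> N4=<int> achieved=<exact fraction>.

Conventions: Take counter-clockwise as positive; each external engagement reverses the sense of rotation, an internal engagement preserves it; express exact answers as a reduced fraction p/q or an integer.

N1=14 N2=37 N3=95 N4=71 achieved=1330/2627

2-stage fixed-axis compound train for ratio 1330/2627
target = 1330/2627 in lowest terms: an exact hit needs N1·N3 = k·1330 and N2·N4 = k·2627 for one integer k, every count in [12, 96]; additionally prefer no 1:1 stage (N1 ≠ N2, N3 ≠ N4)
k = 1: N1·N3 = 1330 = 14·95, N2·N4 = 2627 = 37·71
achieved = 14·95/(37·71) = 1330/2627; |achieved − target| = 0 ≤ 133/26270 ✓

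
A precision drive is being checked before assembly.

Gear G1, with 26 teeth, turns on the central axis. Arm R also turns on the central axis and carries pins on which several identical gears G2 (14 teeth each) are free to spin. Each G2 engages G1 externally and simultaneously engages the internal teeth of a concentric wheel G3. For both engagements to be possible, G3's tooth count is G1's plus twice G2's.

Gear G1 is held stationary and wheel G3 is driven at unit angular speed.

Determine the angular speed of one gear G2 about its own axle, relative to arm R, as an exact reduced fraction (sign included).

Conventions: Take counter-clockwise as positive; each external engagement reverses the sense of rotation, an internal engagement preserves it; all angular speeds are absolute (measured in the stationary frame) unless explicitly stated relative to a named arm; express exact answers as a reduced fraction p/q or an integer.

351/280

recognized (axles ride arm R): planetary set, 26/14/54 teeth
ring teeth: 26 + 2·14 = 54
26(ω_sun−ω_arm) = −54(ω_ring−ω_arm),  ω_sun = 0, ω_ring = 1
26(0−ω_arm) = −54(1−ω_arm)  ⇒  80·ω_arm = 54  ⇒  ω_arm = 27/40
sun–planet mesh: 26·(0−27/40) = −14·(ω_p−ω_arm)  ⇒  ω_p−ω_arm = 351/280
exact speed ratio = 351/280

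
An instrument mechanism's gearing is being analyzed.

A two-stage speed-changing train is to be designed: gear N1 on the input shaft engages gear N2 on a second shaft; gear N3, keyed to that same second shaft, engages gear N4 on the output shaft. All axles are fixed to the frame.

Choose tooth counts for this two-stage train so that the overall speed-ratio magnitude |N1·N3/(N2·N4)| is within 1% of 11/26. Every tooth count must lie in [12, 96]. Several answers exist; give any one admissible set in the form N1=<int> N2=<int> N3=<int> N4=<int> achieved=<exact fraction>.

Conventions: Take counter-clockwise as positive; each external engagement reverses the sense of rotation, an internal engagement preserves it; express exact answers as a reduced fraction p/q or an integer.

N1=12 N2=52 N3=22 N4=12 achieved=11/26

2-stage fixed-axis compound train for ratio 11/26
target = 11/26 in lowest terms: an exact hit needs N1·N3 = k·11 and N2·N4 = k·26 for one integer k, every count in [12, 96]; additionally prefer no 1:1 stage (N1 ≠ N2, N3 ≠ N4)
k = 1…23: no 1:1-free in-range split of k·11 and k·26 into factor pairs; take k = 24
k = 24: N1·N3 = 264 = 12·22, N2·N4 = 624 = 52·12
achieved = 12·22/(52·12) = 11/26; |achieved − target| = 0 ≤ 11/2600 ✓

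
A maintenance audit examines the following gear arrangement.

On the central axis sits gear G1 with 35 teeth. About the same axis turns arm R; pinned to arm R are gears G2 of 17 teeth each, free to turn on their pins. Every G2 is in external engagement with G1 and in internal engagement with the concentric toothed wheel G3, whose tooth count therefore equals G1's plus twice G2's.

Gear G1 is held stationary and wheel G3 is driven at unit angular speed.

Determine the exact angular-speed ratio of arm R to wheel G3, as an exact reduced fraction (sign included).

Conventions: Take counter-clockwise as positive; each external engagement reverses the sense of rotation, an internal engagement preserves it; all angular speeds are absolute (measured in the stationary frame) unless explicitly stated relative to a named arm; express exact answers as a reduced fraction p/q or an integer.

class = planetary set [G3 = 35+2·17 = 69; Willis about the carrier]
ring teeth: 35 + 2·17 = 69
35(ω_sun−ω_arm) = −69(ω_ring−ω_arm),  ω_sun = 0, ω_ring = 1
35(0−ω_arm) = −69(1−ω_arm)  ⇒  104·ω_arm = 69  ⇒  ω_arm = 69/104
ω_out/ω_in = 69/104

69/104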